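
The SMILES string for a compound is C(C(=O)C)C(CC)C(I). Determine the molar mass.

240.08 g/mol

Atom tally by fragment:
  CH3COCH2 → C:3 H:5 O:1
  CH(C2H5) → C:3 H:6
  CH2I → C:1 H:2 I:1
Element totals:
  C: 7
  H: 13
  I: 1
  O: 1
Molecular formula: C7H13IO.
  M = 7(12.011) + 13(1.008) + 126.904 + 15.999
    = 84.077 + 13.104 + 126.904 + 15.999 = 240.084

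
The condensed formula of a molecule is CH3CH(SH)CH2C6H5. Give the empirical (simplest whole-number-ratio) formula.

C9H12S

Element totals:
  C: 9
  H: 12
  S: 1
Molecular formula: C9H12S.
gcd of subscripts (9, 12, 1) = 1, so the empirical formula equals the molecular formula.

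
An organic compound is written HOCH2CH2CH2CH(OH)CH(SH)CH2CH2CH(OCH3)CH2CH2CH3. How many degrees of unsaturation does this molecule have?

0

Atom tally by fragment:
  HOCH2CH2 → C:2 H:5 O:1
  CH2 → C:1 H:2
  CH(OH) → C:1 H:2 O:1
  CH(SH) → C:1 H:2 S:1
  CH2 → C:1 H:2
  CH2 → C:1 H:2
  CH(OCH3) → C:2 H:4 O:1
  CH2 → C:1 H:2
  CH2 → C:1 H:2
  CH3 → C:1 H:3
Element totals:
  C: 12
  H: 26
  O: 3
  S: 1
Molecular formula: C12H26O3S.
DoU = (2C + 2 + N − H − X) / 2 = (2·12 + 2 + 0 − 26 − 0) / 2 = 0.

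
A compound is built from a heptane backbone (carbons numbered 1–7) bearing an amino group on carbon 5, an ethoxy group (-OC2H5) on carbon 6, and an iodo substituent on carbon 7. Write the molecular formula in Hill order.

C9H20INO

Atom tally by fragment:
  CH3 → C:1 H:3
  CH2 → C:1 H:2
  CH2 → C:1 H:2
  CH2 → C:1 H:2
  CH(NH2) → C:1 H:3 N:1
  CH(OC2H5) → C:3 H:6 O:1
  CH2I → C:1 H:2 I:1
Element totals:
  C: 9
  H: 20
  I: 1
  N: 1
  O: 1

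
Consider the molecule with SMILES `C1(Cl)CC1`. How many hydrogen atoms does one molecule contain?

5

Atom tally by fragment:
  cyclopropane ring core → C:3 H:6
  (− 1 ring H displaced by substituents)
  + Cl → Cl:1
Element totals:
  C: 3
  H: 5
  Cl: 1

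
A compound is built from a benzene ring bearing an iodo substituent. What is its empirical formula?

C6H5I

Atom tally by fragment:
  benzene ring core → C:6 H:6
  (− 1 ring H displaced by substituents)
  + I → I:1
Element totals:
  C: 6
  H: 5
  I: 1
Molecular formula: C6H5I.
gcd of subscripts (6, 5, 1) = 1, so the empirical formula equals the molecular formula.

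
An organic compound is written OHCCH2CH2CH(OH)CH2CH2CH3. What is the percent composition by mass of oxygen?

24.58%

Atom tally by fragment:
  OHCCH2 → C:2 H:3 O:1
  CH2 → C:1 H:2
  CH(OH) → C:1 H:2 O:1
  CH2 → C:1 H:2
  CH2 → C:1 H:2
  CH3 → C:1 H:3
Element totals:
  C: 7
  H: 14
  O: 2
Molecular formula: C7H14O2.
Molar mass = 130.187 g/mol.
Mass from O: 2 × 15.999 = 31.998 g/mol.
%O = 31.998 / 130.187 × 100 = 24.58%.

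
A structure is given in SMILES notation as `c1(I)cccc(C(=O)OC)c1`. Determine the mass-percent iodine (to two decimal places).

48.43%

Atom tally by fragment:
  benzene ring core → C:6 H:6
  (− 2 ring H displaced by substituents)
  + I → I:1
  + COOCH3 → C:2 H:3 O:2
Element totals:
  C: 8
  H: 7
  I: 1
  O: 2
Molecular formula: C8H7IO2.
Molar mass = 262.046 g/mol.
Mass from I: 1 × 126.904 = 126.904 g/mol.
%I = 126.904 / 262.046 × 100 = 48.43%.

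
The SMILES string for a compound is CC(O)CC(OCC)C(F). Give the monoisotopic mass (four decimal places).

Atom tally by fragment:
  CH3 → C:1 H:3
  CH(OH) → C:1 H:2 O:1
  CH2 → C:1 H:2
  CH(OC2H5) → C:3 H:6 O:1
  CH2F → C:1 H:2 F:1
Element totals:
  C: 7
  H: 15
  F: 1
  O: 2
Molecular formula: C7H15FO2.
  M = 7(12.0) + 15(1.007825) + 18.998403 + 2(15.994915)
    = 84.000000 + 15.117375 + 18.998403 + 31.989830 = 150.105608

150.1056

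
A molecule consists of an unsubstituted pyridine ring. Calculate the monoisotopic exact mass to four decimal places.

79.0422

Atom tally by fragment:
  pyridine ring core → C:5 H:5 N:1
Element totals:
  C: 5
  H: 5
  N: 1
Molecular formula: C5H5N.
  M = 5(12.0) + 5(1.007825) + 14.003074
    = 60.000000 + 5.039125 + 14.003074 = 79.042199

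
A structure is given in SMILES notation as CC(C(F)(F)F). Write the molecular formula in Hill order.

C3H5F3

Atom tally by fragment:
  CH3 → C:1 H:3
  CH2CF3 → C:2 H:2 F:3
Element totals:
  C: 3
  H: 5
  F: 3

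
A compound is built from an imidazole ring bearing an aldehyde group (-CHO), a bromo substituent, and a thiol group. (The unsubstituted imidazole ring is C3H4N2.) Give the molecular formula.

C4H3BrN2OS

Atom tally by fragment:
  imidazole ring core → C:3 H:4 N:2
  (− 3 ring H displaced by substituents)
  + CHO → C:1 H:1 O:1
  + Br → Br:1
  + SH → S:1 H:1
Element totals:
  C: 4
  H: 3
  Br: 1
  N: 2
  O: 1
  S: 1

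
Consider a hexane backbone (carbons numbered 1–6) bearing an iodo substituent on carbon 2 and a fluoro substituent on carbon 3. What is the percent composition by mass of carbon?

31.32%

Atom tally by fragment:
  CH3 → C:1 H:3
  CH(I) → C:1 H:1 I:1
  CH(F) → C:1 H:1 F:1
  CH2 → C:1 H:2
  CH2 → C:1 H:2
  CH3 → C:1 H:3
Element totals:
  C: 6
  H: 12
  F: 1
  I: 1
Molecular formula: C6H12FI.
Molar mass = 230.064 g/mol.
Mass from C: 6 × 12.011 = 72.066 g/mol.
%C = 72.066 / 230.064 × 100 = 31.32%.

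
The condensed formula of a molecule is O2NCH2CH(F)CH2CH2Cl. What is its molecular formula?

C4H7ClFNO2

Atom tally by fragment:
  O2NCH2 → C:1 H:2 N:1 O:2
  CH(F) → C:1 H:1 F:1
  CH2 → C:1 H:2
  CH2Cl → C:1 H:2 Cl:1
Element totals:
  C: 4
  H: 7
  Cl: 1
  F: 1
  N: 1
  O: 2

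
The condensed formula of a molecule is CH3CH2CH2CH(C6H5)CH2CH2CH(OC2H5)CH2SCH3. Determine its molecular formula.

Element totals:
  C: 17
  H: 28
  O: 1
  S: 1

C17H28OS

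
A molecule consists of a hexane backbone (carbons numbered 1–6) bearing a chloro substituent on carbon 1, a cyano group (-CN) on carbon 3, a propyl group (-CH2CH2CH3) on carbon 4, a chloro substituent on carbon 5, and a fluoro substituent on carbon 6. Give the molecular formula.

C10H16Cl2FN

Atom tally by fragment:
  ClCH2 → C:1 H:2 Cl:1
  CH2 → C:1 H:2
  CH(CN) → C:2 H:1 N:1
  CH(CH2CH2CH3) → C:4 H:8
  CH(Cl) → C:1 H:1 Cl:1
  CH2F → C:1 H:2 F:1
Element totals:
  C: 10
  H: 16
  Cl: 2
  F: 1
  N: 1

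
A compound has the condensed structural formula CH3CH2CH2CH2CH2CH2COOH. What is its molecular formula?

C7H14O2

Atom tally by fragment:
  CH3 → C:1 H:3
  CH2 → C:1 H:2
  CH2 → C:1 H:2
  CH2 → C:1 H:2
  CH2 → C:1 H:2
  CH2COOH → C:2 H:3 O:2
Element totals:
  C: 7
  H: 14
  O: 2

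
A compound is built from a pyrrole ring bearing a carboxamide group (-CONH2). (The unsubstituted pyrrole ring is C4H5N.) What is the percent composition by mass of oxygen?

Atom tally by fragment:
  pyrrole ring core → C:4 H:5 N:1
  (− 1 ring H displaced by substituents)
  + CONH2 → C:1 H:2 O:1 N:1
Element totals:
  C: 5
  H: 6
  N: 2
  O: 1
Molecular formula: C5H6N2O.
Molar mass = 110.116 g/mol.
Mass from O: 1 × 15.999 = 15.999 g/mol.
%O = 15.999 / 110.116 × 100 = 14.53%.

14.53%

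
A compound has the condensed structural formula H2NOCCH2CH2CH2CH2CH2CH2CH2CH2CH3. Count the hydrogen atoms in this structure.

21

Atom tally by fragment:
  H2NOCCH2 → C:2 H:4 O:1 N:1
  CH2 → C:1 H:2
  CH2 → C:1 H:2
  CH2 → C:1 H:2
  CH2 → C:1 H:2
  CH2 → C:1 H:2
  CH2 → C:1 H:2
  CH2 → C:1 H:2
  CH3 → C:1 H:3
Element totals:
  C: 10
  H: 21
  N: 1
  O: 1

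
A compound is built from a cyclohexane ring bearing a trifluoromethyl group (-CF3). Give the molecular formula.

Atom tally by fragment:
  cyclohexane ring core → C:6 H:12
  (− 1 ring H displaced by substituents)
  + CF3 → C:1 F:3
Element totals:
  C: 7
  H: 11
  F: 3

C7H11F3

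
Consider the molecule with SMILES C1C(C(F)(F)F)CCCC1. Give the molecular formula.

Atom tally by fragment:
  cyclohexane ring core → C:6 H:12
  (− 1 ring H displaced by substituents)
  + CF3 → C:1 F:3
Element totals:
  C: 7
  H: 11
  F: 3

C7H11F3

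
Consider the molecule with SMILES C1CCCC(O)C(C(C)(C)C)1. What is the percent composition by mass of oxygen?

10.24%

Atom tally by fragment:
  cyclohexane ring core → C:6 H:12
  (− 2 ring H displaced by substituents)
  + OH → O:1 H:1
  + C(CH3)3 → C:4 H:9
Element totals:
  C: 10
  H: 20
  O: 1
Molecular formula: C10H20O.
Molar mass = 156.269 g/mol.
Mass from O: 1 × 15.999 = 15.999 g/mol.
%O = 15.999 / 156.269 × 100 = 10.24%.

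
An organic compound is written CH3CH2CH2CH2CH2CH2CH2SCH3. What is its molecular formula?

Atom tally by fragment:
  CH3 → C:1 H:3
  CH2 → C:1 H:2
  CH2 → C:1 H:2
  CH2 → C:1 H:2
  CH2 → C:1 H:2
  CH2 → C:1 H:2
  CH2SCH3 → C:2 H:5 S:1
Element totals:
  C: 8
  H: 18
  S: 1

C8H18S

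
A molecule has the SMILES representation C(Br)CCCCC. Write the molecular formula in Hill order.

C6H13Br

Atom tally by fragment:
  BrCH2 → C:1 H:2 Br:1
  CH2 → C:1 H:2
  CH2 → C:1 H:2
  CH2 → C:1 H:2
  CH2 → C:1 H:2
  CH3 → C:1 H:3
Element totals:
  C: 6
  H: 13
  Br: 1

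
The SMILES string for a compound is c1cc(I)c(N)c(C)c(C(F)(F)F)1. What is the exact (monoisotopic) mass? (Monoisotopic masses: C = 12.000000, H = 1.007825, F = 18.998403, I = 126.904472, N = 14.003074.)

Atom tally by fragment:
  benzene ring core → C:6 H:6
  (− 4 ring H displaced by substituents)
  + I → I:1
  + NH2 → N:1 H:2
  + CH3 → C:1 H:3
  + CF3 → C:1 F:3
Element totals:
  C: 8
  H: 7
  F: 3
  I: 1
  N: 1
Molecular formula: C8H7F3IN.
  M = 8(12.0) + 7(1.007825) + 3(18.998403) + 126.904472 + 14.003074
    = 96.000000 + 7.054775 + 56.995209 + 126.904472 + 14.003074 = 300.957530

300.9575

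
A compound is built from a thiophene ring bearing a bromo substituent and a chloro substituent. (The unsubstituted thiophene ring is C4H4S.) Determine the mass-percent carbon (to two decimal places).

Atom tally by fragment:
  thiophene ring core → C:4 H:4 S:1
  (− 2 ring H displaced by substituents)
  + Br → Br:1
  + Cl → Cl:1
Element totals:
  C: 4
  H: 2
  Br: 1
  Cl: 1
  S: 1
Molecular formula: C4H2BrClS.
Molar mass = 197.474 g/mol.
Mass from C: 4 × 12.011 = 48.044 g/mol.
%C = 48.044 / 197.474 × 100 = 24.33%.

24.33%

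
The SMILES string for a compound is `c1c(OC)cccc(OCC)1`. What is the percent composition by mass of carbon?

Atom tally by fragment:
  benzene ring core → C:6 H:6
  (− 2 ring H displaced by substituents)
  + OCH3 → C:1 H:3 O:1
  + OC2H5 → C:2 H:5 O:1
Element totals:
  C: 9
  H: 12
  O: 2
Molecular formula: C9H12O2.
Molar mass = 152.193 g/mol.
Mass from C: 9 × 12.011 = 108.099 g/mol.
%C = 108.099 / 152.193 × 100 = 71.03%.

71.03%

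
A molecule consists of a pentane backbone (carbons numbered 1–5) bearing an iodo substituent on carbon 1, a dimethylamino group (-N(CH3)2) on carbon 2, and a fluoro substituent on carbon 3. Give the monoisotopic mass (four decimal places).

Atom tally by fragment:
  ICH2 → C:1 H:2 I:1
  CH(N(CH3)2) → C:3 H:7 N:1
  CH(F) → C:1 H:1 F:1
  CH2 → C:1 H:2
  CH3 → C:1 H:3
Element totals:
  C: 7
  H: 15
  F: 1
  I: 1
  N: 1
Molecular formula: C7H15FIN.
  M = 7(12.0) + 15(1.007825) + 18.998403 + 126.904472 + 14.003074
    = 84.000000 + 15.117375 + 18.998403 + 126.904472 + 14.003074 = 259.023324

259.0233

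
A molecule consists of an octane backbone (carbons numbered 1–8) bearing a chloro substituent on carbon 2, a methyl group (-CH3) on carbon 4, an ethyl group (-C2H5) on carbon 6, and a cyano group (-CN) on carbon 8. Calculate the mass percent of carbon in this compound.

Atom tally by fragment:
  CH3 → C:1 H:3
  CH(Cl) → C:1 H:1 Cl:1
  CH2 → C:1 H:2
  CH(CH3) → C:2 H:4
  CH2 → C:1 H:2
  CH(C2H5) → C:3 H:6
  CH2 → C:1 H:2
  CH2CN → C:2 H:2 N:1
Element totals:
  C: 12
  H: 22
  Cl: 1
  N: 1
Molecular formula: C12H22ClN.
Molar mass = 215.765 g/mol.
Mass from C: 12 × 12.011 = 144.132 g/mol.
%C = 144.132 / 215.765 × 100 = 66.80%.

66.80%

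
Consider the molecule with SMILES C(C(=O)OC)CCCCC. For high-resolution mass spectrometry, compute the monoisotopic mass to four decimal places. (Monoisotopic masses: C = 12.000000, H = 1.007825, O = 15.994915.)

144.1150

Atom tally by fragment:
  CH3OOCCH2 → C:3 H:5 O:2
  CH2 → C:1 H:2
  CH2 → C:1 H:2
  CH2 → C:1 H:2
  CH2 → C:1 H:2
  CH3 → C:1 H:3
Element totals:
  C: 8
  H: 16
  O: 2
Molecular formula: C8H16O2.
  M = 8(12.0) + 16(1.007825) + 2(15.994915)
    = 96.000000 + 16.125200 + 31.989830 = 144.115030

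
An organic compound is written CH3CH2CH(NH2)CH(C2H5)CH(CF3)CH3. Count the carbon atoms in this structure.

9

Atom tally by fragment:
  CH3 → C:1 H:3
  CH2 → C:1 H:2
  CH(NH2) → C:1 H:3 N:1
  CH(C2H5) → C:3 H:6
  CH(CF3) → C:2 H:1 F:3
  CH3 → C:1 H:3
Element totals:
  C: 9
  H: 18
  F: 3
  N: 1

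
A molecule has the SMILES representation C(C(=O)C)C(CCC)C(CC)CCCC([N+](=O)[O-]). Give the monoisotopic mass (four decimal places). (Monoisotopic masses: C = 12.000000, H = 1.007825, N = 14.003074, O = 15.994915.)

257.1991

Atom tally by fragment:
  CH3COCH2 → C:3 H:5 O:1
  CH(CH2CH2CH3) → C:4 H:8
  CH(C2H5) → C:3 H:6
  CH2 → C:1 H:2
  CH2 → C:1 H:2
  CH2 → C:1 H:2
  CH2NO2 → C:1 H:2 N:1 O:2
Element totals:
  C: 14
  H: 27
  N: 1
  O: 3
Molecular formula: C14H27NO3.
  M = 14(12.0) + 27(1.007825) + 14.003074 + 3(15.994915)
    = 168.000000 + 27.211275 + 14.003074 + 47.984745 = 257.199094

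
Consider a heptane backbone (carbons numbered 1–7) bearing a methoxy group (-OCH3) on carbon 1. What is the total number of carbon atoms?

8

Atom tally by fragment:
  CH3OCH2 → C:2 H:5 O:1
  CH2 → C:1 H:2
  CH2 → C:1 H:2
  CH2 → C:1 H:2
  CH2 → C:1 H:2
  CH2 → C:1 H:2
  CH3 → C:1 H:3
Element totals:
  C: 8
  H: 18
  O: 1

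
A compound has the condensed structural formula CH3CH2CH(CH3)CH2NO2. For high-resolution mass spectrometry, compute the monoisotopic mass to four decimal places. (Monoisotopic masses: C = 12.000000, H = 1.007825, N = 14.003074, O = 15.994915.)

117.0790

Atom tally by fragment:
  CH3 → C:1 H:3
  CH2 → C:1 H:2
  CH(CH3) → C:2 H:4
  CH2NO2 → C:1 H:2 N:1 O:2
Element totals:
  C: 5
  H: 11
  N: 1
  O: 2
Molecular formula: C5H11NO2.
  M = 5(12.0) + 11(1.007825) + 14.003074 + 2(15.994915)
    = 60.000000 + 11.086075 + 14.003074 + 31.989830 = 117.078979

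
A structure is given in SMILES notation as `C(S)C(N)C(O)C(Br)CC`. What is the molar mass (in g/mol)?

Atom tally by fragment:
  HSCH2 → C:1 H:3 S:1
  CH(NH2) → C:1 H:3 N:1
  CH(OH) → C:1 H:2 O:1
  CH(Br) → C:1 H:1 Br:1
  CH2 → C:1 H:2
  CH3 → C:1 H:3
Element totals:
  C: 6
  H: 14
  Br: 1
  N: 1
  O: 1
  S: 1
Molecular formula: C6H14BrNOS.
  M = 6(12.011) + 14(1.008) + 79.904 + 14.007 + 15.999 + 32.06
    = 72.066 + 14.112 + 79.904 + 14.007 + 15.999 + 32.060 = 228.148

228.15 g/mol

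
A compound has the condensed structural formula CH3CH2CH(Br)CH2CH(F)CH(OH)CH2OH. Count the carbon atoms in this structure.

Element totals:
  C: 7
  H: 14
  Br: 1
  F: 1
  O: 2

7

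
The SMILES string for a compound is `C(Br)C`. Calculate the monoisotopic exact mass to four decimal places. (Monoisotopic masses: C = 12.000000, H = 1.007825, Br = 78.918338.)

107.9575

Atom tally by fragment:
  BrCH2 → C:1 H:2 Br:1
  CH3 → C:1 H:3
Element totals:
  C: 2
  H: 5
  Br: 1
Molecular formula: C2H5Br.
  M = 2(12.0) + 5(1.007825) + 78.918338
    = 24.000000 + 5.039125 + 78.918338 = 107.957463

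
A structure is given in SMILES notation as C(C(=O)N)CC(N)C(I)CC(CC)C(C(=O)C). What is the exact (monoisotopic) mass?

Atom tally by fragment:
  H2NOCCH2 → C:2 H:4 O:1 N:1
  CH2 → C:1 H:2
  CH(NH2) → C:1 H:3 N:1
  CH(I) → C:1 H:1 I:1
  CH2 → C:1 H:2
  CH(C2H5) → C:3 H:6
  CH2COCH3 → C:3 H:5 O:1
Element totals:
  C: 12
  H: 23
  I: 1
  N: 2
  O: 2
Molecular formula: C12H23IN2O2.
  M = 12(12.0) + 23(1.007825) + 126.904472 + 2(14.003074) + 2(15.994915)
    = 144.000000 + 23.179975 + 126.904472 + 28.006148 + 31.989830 = 354.080425

354.0804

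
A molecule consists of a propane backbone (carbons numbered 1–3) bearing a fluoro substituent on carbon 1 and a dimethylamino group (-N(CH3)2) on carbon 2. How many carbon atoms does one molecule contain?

Atom tally by fragment:
  FCH2 → C:1 H:2 F:1
  CH(N(CH3)2) → C:3 H:7 N:1
  CH3 → C:1 H:3
Element totals:
  C: 5
  H: 12
  F: 1
  N: 1

5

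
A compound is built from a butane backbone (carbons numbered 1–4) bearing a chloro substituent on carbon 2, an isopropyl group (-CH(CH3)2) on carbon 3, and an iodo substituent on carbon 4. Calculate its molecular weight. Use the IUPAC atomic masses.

Atom tally by fragment:
  CH3 → C:1 H:3
  CH(Cl) → C:1 H:1 Cl:1
  CH(CH(CH3)2) → C:4 H:8
  CH2I → C:1 H:2 I:1
Element totals:
  C: 7
  H: 14
  Cl: 1
  I: 1
Molecular formula: C7H14ClI.
  M = 7(12.011) + 14(1.008) + 35.45 + 126.904
    = 84.077 + 14.112 + 35.450 + 126.904 = 260.543

260.54 g/mol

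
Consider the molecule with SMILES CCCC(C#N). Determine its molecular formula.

C5H9N

Atom tally by fragment:
  CH3 → C:1 H:3
  CH2 → C:1 H:2
  CH2 → C:1 H:2
  CH2CN → C:2 H:2 N:1
Element totals:
  C: 5
  H: 9
  N: 1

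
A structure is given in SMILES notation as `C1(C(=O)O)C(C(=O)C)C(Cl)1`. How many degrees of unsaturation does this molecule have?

3

Atom tally by fragment:
  cyclopropane ring core → C:3 H:6
  (− 3 ring H displaced by substituents)
  + COOH → C:1 H:1 O:2
  + COCH3 → C:2 H:3 O:1
  + Cl → Cl:1
Element totals:
  C: 6
  H: 7
  Cl: 1
  O: 3
Molecular formula: C6H7ClO3.
DoU = (2C + 2 + N − H − X) / 2 = (2·6 + 2 + 0 − 7 − 1) / 2 = 3.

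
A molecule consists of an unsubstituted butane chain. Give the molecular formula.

Atom tally by fragment:
  CH3 → C:1 H:3
  CH2 → C:1 H:2
  CH2 → C:1 H:2
  CH3 → C:1 H:3
Element totals:
  C: 4
  H: 10

C4H10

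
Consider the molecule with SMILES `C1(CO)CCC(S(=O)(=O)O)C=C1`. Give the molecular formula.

Atom tally by fragment:
  cyclohexene ring core → C:6 H:10
  (− 2 ring H displaced by substituents)
  + CH2OH → C:1 H:3 O:1
  + SO3H → S:1 O:3 H:1
Element totals:
  C: 7
  H: 12
  O: 4
  S: 1

C7H12O4S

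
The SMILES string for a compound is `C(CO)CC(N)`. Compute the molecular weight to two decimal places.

Atom tally by fragment:
  HOCH2CH2 → C:2 H:5 O:1
  CH2 → C:1 H:2
  CH2NH2 → C:1 H:4 N:1
Element totals:
  C: 4
  H: 11
  N: 1
  O: 1
Molecular formula: C4H11NO.
  M = 4(12.011) + 11(1.008) + 14.007 + 15.999
    = 48.044 + 11.088 + 14.007 + 15.999 = 89.138

89.14 g/mol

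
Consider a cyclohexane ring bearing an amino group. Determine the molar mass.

99.18 g/mol

Atom tally by fragment:
  cyclohexane ring core → C:6 H:12
  (− 1 ring H displaced by substituents)
  + NH2 → N:1 H:2
Element totals:
  C: 6
  H: 13
  N: 1
Molecular formula: C6H13N.
  M = 6(12.011) + 13(1.008) + 14.007
    = 72.066 + 13.104 + 14.007 = 99.177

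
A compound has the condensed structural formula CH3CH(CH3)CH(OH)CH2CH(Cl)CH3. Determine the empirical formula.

Element totals:
  C: 7
  H: 15
  Cl: 1
  O: 1
Molecular formula: C7H15ClO.
gcd of subscripts (7, 1, 15, 1) = 1, so the empirical formula equals the molecular formula.

C7H15ClO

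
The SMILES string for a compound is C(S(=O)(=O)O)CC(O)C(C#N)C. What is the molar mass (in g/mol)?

Atom tally by fragment:
  HO3SCH2 → C:1 H:3 S:1 O:3
  CH2 → C:1 H:2
  CH(OH) → C:1 H:2 O:1
  CH(CN) → C:2 H:1 N:1
  CH3 → C:1 H:3
Element totals:
  C: 6
  H: 11
  N: 1
  O: 4
  S: 1
Molecular formula: C6H11NO4S.
  M = 6(12.011) + 11(1.008) + 14.007 + 4(15.999) + 32.06
    = 72.066 + 11.088 + 14.007 + 63.996 + 32.060 = 193.217

193.22 g/mol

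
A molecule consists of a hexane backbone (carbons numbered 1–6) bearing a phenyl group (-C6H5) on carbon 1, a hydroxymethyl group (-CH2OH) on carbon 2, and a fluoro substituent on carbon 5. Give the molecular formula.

C13H19FO

Atom tally by fragment:
  C6H5CH2 → C:7 H:7
  CH(CH2OH) → C:2 H:4 O:1
  CH2 → C:1 H:2
  CH2 → C:1 H:2
  CH(F) → C:1 H:1 F:1
  CH3 → C:1 H:3
Element totals:
  C: 13
  H: 19
  F: 1
  O: 1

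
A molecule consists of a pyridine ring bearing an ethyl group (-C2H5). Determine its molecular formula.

Atom tally by fragment:
  pyridine ring core → C:5 H:5 N:1
  (− 1 ring H displaced by substituents)
  + C2H5 → C:2 H:5
Element totals:
  C: 7
  H: 9
  N: 1

C7H9N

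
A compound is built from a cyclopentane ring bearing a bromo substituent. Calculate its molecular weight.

Atom tally by fragment:
  cyclopentane ring core → C:5 H:10
  (− 1 ring H displaced by substituents)
  + Br → Br:1
Element totals:
  C: 5
  H: 9
  Br: 1
Molecular formula: C5H9Br.
  M = 5(12.011) + 9(1.008) + 79.904
    = 60.055 + 9.072 + 79.904 = 149.031

149.03 g/mol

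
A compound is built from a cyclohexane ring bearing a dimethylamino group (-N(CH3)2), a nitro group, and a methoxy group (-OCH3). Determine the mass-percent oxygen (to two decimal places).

Atom tally by fragment:
  cyclohexane ring core → C:6 H:12
  (− 3 ring H displaced by substituents)
  + N(CH3)2 → N:1 C:2 H:6
  + NO2 → N:1 O:2
  + OCH3 → C:1 H:3 O:1
Element totals:
  C: 9
  H: 18
  N: 2
  O: 3
Molecular formula: C9H18N2O3.
Molar mass = 202.254 g/mol.
Mass from O: 3 × 15.999 = 47.997 g/mol.
%O = 47.997 / 202.254 × 100 = 23.73%.

23.73%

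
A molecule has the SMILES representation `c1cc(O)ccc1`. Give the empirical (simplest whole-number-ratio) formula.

C6H6O

Atom tally by fragment:
  benzene ring core → C:6 H:6
  (− 1 ring H displaced by substituents)
  + OH → O:1 H:1
Element totals:
  C: 6
  H: 6
  O: 1
Molecular formula: C6H6O.
gcd of subscripts (6, 6, 1) = 1, so the empirical formula equals the molecular formula.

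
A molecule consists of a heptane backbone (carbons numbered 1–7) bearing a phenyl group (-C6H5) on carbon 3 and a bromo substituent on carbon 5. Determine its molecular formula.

C13H19Br

Atom tally by fragment:
  CH3 → C:1 H:3
  CH2 → C:1 H:2
  CH(C6H5) → C:7 H:6
  CH2 → C:1 H:2
  CH(Br) → C:1 H:1 Br:1
  CH2 → C:1 H:2
  CH3 → C:1 H:3
Element totals:
  C: 13
  H: 19
  Br: 1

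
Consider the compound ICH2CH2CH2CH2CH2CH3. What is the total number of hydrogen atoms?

13

Element totals:
  C: 6
  H: 13
  I: 1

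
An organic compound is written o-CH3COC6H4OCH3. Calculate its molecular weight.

Atom tally by fragment:
  benzene ring core → C:6 H:6
  (− 2 ring H displaced by substituents)
  + COCH3 → C:2 H:3 O:1
  + OCH3 → C:1 H:3 O:1
Element totals:
  C: 9
  H: 10
  O: 2
Molecular formula: C9H10O2.
  M = 9(12.011) + 10(1.008) + 2(15.999)
    = 108.099 + 10.080 + 31.998 = 150.177

150.18 g/mol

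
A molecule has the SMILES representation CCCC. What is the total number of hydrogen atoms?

10

Atom tally by fragment:
  CH3 → C:1 H:3
  CH2 → C:1 H:2
  CH2 → C:1 H:2
  CH3 → C:1 H:3
Element totals:
  C: 4
  H: 10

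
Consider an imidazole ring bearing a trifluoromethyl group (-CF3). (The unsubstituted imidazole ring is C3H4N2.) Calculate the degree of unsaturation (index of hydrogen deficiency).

3

Atom tally by fragment:
  imidazole ring core → C:3 H:4 N:2
  (− 1 ring H displaced by substituents)
  + CF3 → C:1 F:3
Element totals:
  C: 4
  H: 3
  F: 3
  N: 2
Molecular formula: C4H3F3N2.
DoU = (2C + 2 + N − H − X) / 2 = (2·4 + 2 + 2 − 3 − 3) / 2 = 3.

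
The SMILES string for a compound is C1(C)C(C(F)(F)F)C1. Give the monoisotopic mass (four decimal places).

Atom tally by fragment:
  cyclopropane ring core → C:3 H:6
  (− 2 ring H displaced by substituents)
  + CH3 → C:1 H:3
  + CF3 → C:1 F:3
Element totals:
  C: 5
  H: 7
  F: 3
Molecular formula: C5H7F3.
  M = 5(12.0) + 7(1.007825) + 3(18.998403)
    = 60.000000 + 7.054775 + 56.995209 = 124.049984

124.0500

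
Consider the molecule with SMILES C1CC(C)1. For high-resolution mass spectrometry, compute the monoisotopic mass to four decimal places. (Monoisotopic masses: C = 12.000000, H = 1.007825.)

56.0626

Atom tally by fragment:
  cyclopropane ring core → C:3 H:6
  (− 1 ring H displaced by substituents)
  + CH3 → C:1 H:3
Element totals:
  C: 4
  H: 8
Molecular formula: C4H8.
  M = 4(12.0) + 8(1.007825)
    = 48.000000 + 8.062600 = 56.062600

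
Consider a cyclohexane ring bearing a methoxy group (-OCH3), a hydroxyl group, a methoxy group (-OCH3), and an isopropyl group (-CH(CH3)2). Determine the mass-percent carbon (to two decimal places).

Atom tally by fragment:
  cyclohexane ring core → C:6 H:12
  (− 4 ring H displaced by substituents)
  + OCH3 → C:1 H:3 O:1
  + OH → O:1 H:1
  + OCH3 → C:1 H:3 O:1
  + CH(CH3)2 → C:3 H:7
Element totals:
  C: 11
  H: 22
  O: 3
Molecular formula: C11H22O3.
Molar mass = 202.294 g/mol.
Mass from C: 11 × 12.011 = 132.121 g/mol.
%C = 132.121 / 202.294 × 100 = 65.31%.

65.31%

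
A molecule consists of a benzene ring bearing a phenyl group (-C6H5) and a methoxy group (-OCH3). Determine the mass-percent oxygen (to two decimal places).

Atom tally by fragment:
  benzene ring core → C:6 H:6
  (− 2 ring H displaced by substituents)
  + C6H5 → C:6 H:5
  + OCH3 → C:1 H:3 O:1
Element totals:
  C: 13
  H: 12
  O: 1
Molecular formula: C13H12O.
Molar mass = 184.238 g/mol.
Mass from O: 1 × 15.999 = 15.999 g/mol.
%O = 15.999 / 184.238 × 100 = 8.68%.

8.68%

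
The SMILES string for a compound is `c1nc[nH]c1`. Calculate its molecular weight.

Atom tally by fragment:
  imidazole ring core → C:3 H:4 N:2
Element totals:
  C: 3
  H: 4
  N: 2
Molecular formula: C3H4N2.
  M = 3(12.011) + 4(1.008) + 2(14.007)
    = 36.033 + 4.032 + 28.014 = 68.079

68.08 g/mol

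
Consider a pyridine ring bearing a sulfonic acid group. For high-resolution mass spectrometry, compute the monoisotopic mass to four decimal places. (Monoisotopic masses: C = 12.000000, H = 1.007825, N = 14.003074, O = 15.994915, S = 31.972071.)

158.9990

Atom tally by fragment:
  pyridine ring core → C:5 H:5 N:1
  (− 1 ring H displaced by substituents)
  + SO3H → S:1 O:3 H:1
Element totals:
  C: 5
  H: 5
  N: 1
  O: 3
  S: 1
Molecular formula: C5H5NO3S.
  M = 5(12.0) + 5(1.007825) + 14.003074 + 3(15.994915) + 31.972071
    = 60.000000 + 5.039125 + 14.003074 + 47.984745 + 31.972071 = 158.999015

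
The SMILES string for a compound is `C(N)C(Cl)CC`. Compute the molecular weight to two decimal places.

Atom tally by fragment:
  H2NCH2 → C:1 H:4 N:1
  CH(Cl) → C:1 H:1 Cl:1
  CH2 → C:1 H:2
  CH3 → C:1 H:3
Element totals:
  C: 4
  H: 10
  Cl: 1
  N: 1
Molecular formula: C4H10ClN.
  M = 4(12.011) + 10(1.008) + 35.45 + 14.007
    = 48.044 + 10.080 + 35.450 + 14.007 = 107.581

107.58 g/mol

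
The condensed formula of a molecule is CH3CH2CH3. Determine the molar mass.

44.10 g/mol

Atom tally by fragment:
  CH3 → C:1 H:3
  CH2 → C:1 H:2
  CH3 → C:1 H:3
Element totals:
  C: 3
  H: 8
Molecular formula: C3H8.
  M = 3(12.011) + 8(1.008)
    = 36.033 + 8.064 = 44.097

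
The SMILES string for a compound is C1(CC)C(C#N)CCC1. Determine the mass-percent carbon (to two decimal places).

77.99%

Atom tally by fragment:
  cyclopentane ring core → C:5 H:10
  (− 2 ring H displaced by substituents)
  + C2H5 → C:2 H:5
  + CN → C:1 N:1
Element totals:
  C: 8
  H: 13
  N: 1
Molecular formula: C8H13N.
Molar mass = 123.199 g/mol.
Mass from C: 8 × 12.011 = 96.088 g/mol.
%C = 96.088 / 123.199 × 100 = 77.99%.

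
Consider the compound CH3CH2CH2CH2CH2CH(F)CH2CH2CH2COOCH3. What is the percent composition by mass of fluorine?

Atom tally by fragment:
  CH3 → C:1 H:3
  CH2 → C:1 H:2
  CH2 → C:1 H:2
  CH2 → C:1 H:2
  CH2 → C:1 H:2
  CH(F) → C:1 H:1 F:1
  CH2 → C:1 H:2
  CH2 → C:1 H:2
  CH2COOCH3 → C:3 H:5 O:2
Element totals:
  C: 11
  H: 21
  F: 1
  O: 2
Molecular formula: C11H21FO2.
Molar mass = 204.285 g/mol.
Mass from F: 1 × 18.998 = 18.998 g/mol.
%F = 18.998 / 204.285 × 100 = 9.30%.

9.30%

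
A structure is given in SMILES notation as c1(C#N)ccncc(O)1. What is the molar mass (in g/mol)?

120.11 g/mol

Atom tally by fragment:
  pyridine ring core → C:5 H:5 N:1
  (− 2 ring H displaced by substituents)
  + CN → C:1 N:1
  + OH → O:1 H:1
Element totals:
  C: 6
  H: 4
  N: 2
  O: 1
Molecular formula: C6H4N2O.
  M = 6(12.011) + 4(1.008) + 2(14.007) + 15.999
    = 72.066 + 4.032 + 28.014 + 15.999 = 120.111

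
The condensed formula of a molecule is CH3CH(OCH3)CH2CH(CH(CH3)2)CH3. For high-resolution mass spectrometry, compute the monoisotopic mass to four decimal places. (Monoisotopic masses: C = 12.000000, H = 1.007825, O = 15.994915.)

Atom tally by fragment:
  CH3 → C:1 H:3
  CH(OCH3) → C:2 H:4 O:1
  CH2 → C:1 H:2
  CH(CH(CH3)2) → C:4 H:8
  CH3 → C:1 H:3
Element totals:
  C: 9
  H: 20
  O: 1
Molecular formula: C9H20O.
  M = 9(12.0) + 20(1.007825) + 15.994915
    = 108.000000 + 20.156500 + 15.994915 = 144.151415

144.1514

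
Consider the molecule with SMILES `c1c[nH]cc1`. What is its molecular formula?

C4H5N

Atom tally by fragment:
  pyrrole ring core → C:4 H:5 N:1
Element totals:
  C: 4
  H: 5
  N: 1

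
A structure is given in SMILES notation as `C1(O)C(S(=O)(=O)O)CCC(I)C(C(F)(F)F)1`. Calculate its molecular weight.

Atom tally by fragment:
  cyclohexane ring core → C:6 H:12
  (− 4 ring H displaced by substituents)
  + OH → O:1 H:1
  + SO3H → S:1 O:3 H:1
  + I → I:1
  + CF3 → C:1 F:3
Element totals:
  C: 7
  H: 10
  F: 3
  I: 1
  O: 4
  S: 1
Molecular formula: C7H10F3IO4S.
  M = 7(12.011) + 10(1.008) + 3(18.998) + 126.904 + 4(15.999) + 32.06
    = 84.077 + 10.080 + 56.994 + 126.904 + 63.996 + 32.060 = 374.111

374.11 g/mol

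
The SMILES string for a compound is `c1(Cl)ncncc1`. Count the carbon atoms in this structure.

Atom tally by fragment:
  pyrimidine ring core → C:4 H:4 N:2
  (− 1 ring H displaced by substituents)
  + Cl → Cl:1
Element totals:
  C: 4
  H: 3
  Cl: 1
  N: 2

4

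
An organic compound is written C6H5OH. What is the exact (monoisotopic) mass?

Atom tally by fragment:
  benzene ring core → C:6 H:6
  (− 1 ring H displaced by substituents)
  + OH → O:1 H:1
Element totals:
  C: 6
  H: 6
  O: 1
Molecular formula: C6H6O.
  M = 6(12.0) + 6(1.007825) + 15.994915
    = 72.000000 + 6.046950 + 15.994915 = 94.041865

94.0419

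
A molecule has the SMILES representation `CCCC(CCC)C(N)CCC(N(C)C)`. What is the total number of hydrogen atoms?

30

Atom tally by fragment:
  CH3 → C:1 H:3
  CH2 → C:1 H:2
  CH2 → C:1 H:2
  CH(CH2CH2CH3) → C:4 H:8
  CH(NH2) → C:1 H:3 N:1
  CH2 → C:1 H:2
  CH2 → C:1 H:2
  CH2N(CH3)2 → C:3 H:8 N:1
Element totals:
  C: 13
  H: 30
  N: 2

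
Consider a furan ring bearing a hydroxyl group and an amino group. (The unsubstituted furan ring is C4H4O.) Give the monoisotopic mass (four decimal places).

Atom tally by fragment:
  furan ring core → C:4 H:4 O:1
  (− 2 ring H displaced by substituents)
  + OH → O:1 H:1
  + NH2 → N:1 H:2
Element totals:
  C: 4
  H: 5
  N: 1
  O: 2
Molecular formula: C4H5NO2.
  M = 4(12.0) + 5(1.007825) + 14.003074 + 2(15.994915)
    = 48.000000 + 5.039125 + 14.003074 + 31.989830 = 99.032029

99.0320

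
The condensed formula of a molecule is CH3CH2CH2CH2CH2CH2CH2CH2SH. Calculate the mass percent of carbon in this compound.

65.68%

Atom tally by fragment:
  CH3 → C:1 H:3
  CH2 → C:1 H:2
  CH2 → C:1 H:2
  CH2 → C:1 H:2
  CH2 → C:1 H:2
  CH2 → C:1 H:2
  CH2 → C:1 H:2
  CH2SH → C:1 H:3 S:1
Element totals:
  C: 8
  H: 18
  S: 1
Molecular formula: C8H18S.
Molar mass = 146.292 g/mol.
Mass from C: 8 × 12.011 = 96.088 g/mol.
%C = 96.088 / 146.292 × 100 = 65.68%.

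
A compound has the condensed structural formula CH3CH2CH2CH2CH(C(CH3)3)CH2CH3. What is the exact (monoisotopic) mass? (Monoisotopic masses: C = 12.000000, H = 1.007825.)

Element totals:
  C: 11
  H: 24
Molecular formula: C11H24.
  M = 11(12.0) + 24(1.007825)
    = 132.000000 + 24.187800 = 156.187800

156.1878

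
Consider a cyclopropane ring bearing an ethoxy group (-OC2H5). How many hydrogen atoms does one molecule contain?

Atom tally by fragment:
  cyclopropane ring core → C:3 H:6
  (− 1 ring H displaced by substituents)
  + OC2H5 → C:2 H:5 O:1
Element totals:
  C: 5
  H: 10
  O: 1

10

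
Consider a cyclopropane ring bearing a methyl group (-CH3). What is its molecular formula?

Atom tally by fragment:
  cyclopropane ring core → C:3 H:6
  (− 1 ring H displaced by substituents)
  + CH3 → C:1 H:3
Element totals:
  C: 4
  H: 8

C4H8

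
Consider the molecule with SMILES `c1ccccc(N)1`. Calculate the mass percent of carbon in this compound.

Atom tally by fragment:
  benzene ring core → C:6 H:6
  (− 1 ring H displaced by substituents)
  + NH2 → N:1 H:2
Element totals:
  C: 6
  H: 7
  N: 1
Molecular formula: C6H7N.
Molar mass = 93.129 g/mol.
Mass from C: 6 × 12.011 = 72.066 g/mol.
%C = 72.066 / 93.129 × 100 = 77.38%.

77.38%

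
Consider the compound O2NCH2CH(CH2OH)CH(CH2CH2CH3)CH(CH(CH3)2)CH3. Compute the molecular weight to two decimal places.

Element totals:
  C: 12
  H: 25
  N: 1
  O: 3
Molecular formula: C12H25NO3.
  M = 12(12.011) + 25(1.008) + 14.007 + 3(15.999)
    = 144.132 + 25.200 + 14.007 + 47.997 = 231.336

231.34 g/mol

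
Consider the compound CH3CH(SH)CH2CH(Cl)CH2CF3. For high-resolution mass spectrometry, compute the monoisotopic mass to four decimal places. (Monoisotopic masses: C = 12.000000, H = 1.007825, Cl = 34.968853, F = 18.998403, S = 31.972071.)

Atom tally by fragment:
  CH3 → C:1 H:3
  CH(SH) → C:1 H:2 S:1
  CH2 → C:1 H:2
  CH(Cl) → C:1 H:1 Cl:1
  CH2CF3 → C:2 H:2 F:3
Element totals:
  C: 6
  H: 10
  Cl: 1
  F: 3
  S: 1
Molecular formula: C6H10ClF3S.
  M = 6(12.0) + 10(1.007825) + 34.968853 + 3(18.998403) + 31.972071
    = 72.000000 + 10.078250 + 34.968853 + 56.995209 + 31.972071 = 206.014383

206.0144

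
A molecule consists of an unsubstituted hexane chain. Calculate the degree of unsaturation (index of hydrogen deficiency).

Atom tally by fragment:
  CH3 → C:1 H:3
  CH2 → C:1 H:2
  CH2 → C:1 H:2
  CH2 → C:1 H:2
  CH2 → C:1 H:2
  CH3 → C:1 H:3
Element totals:
  C: 6
  H: 14
Molecular formula: C6H14.
DoU = (2C + 2 + N − H − X) / 2 = (2·6 + 2 + 0 − 14 − 0) / 2 = 0.

0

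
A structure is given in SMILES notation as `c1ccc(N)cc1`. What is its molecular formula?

C6H7N

Atom tally by fragment:
  benzene ring core → C:6 H:6
  (− 1 ring H displaced by substituents)
  + NH2 → N:1 H:2
Element totals:
  C: 6
  H: 7
  N: 1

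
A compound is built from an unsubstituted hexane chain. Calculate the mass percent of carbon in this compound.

Atom tally by fragment:
  CH3 → C:1 H:3
  CH2 → C:1 H:2
  CH2 → C:1 H:2
  CH2 → C:1 H:2
  CH2 → C:1 H:2
  CH3 → C:1 H:3
Element totals:
  C: 6
  H: 14
Molecular formula: C6H14.
Molar mass = 86.178 g/mol.
Mass from C: 6 × 12.011 = 72.066 g/mol.
%C = 72.066 / 86.178 × 100 = 83.62%.

83.62%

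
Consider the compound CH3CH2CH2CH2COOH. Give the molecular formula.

Atom tally by fragment:
  CH3 → C:1 H:3
  CH2 → C:1 H:2
  CH2 → C:1 H:2
  CH2COOH → C:2 H:3 O:2
Element totals:
  C: 5
  H: 10
  O: 2

C5H10O2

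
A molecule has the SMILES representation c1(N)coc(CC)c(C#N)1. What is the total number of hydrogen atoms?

Atom tally by fragment:
  furan ring core → C:4 H:4 O:1
  (− 3 ring H displaced by substituents)
  + NH2 → N:1 H:2
  + C2H5 → C:2 H:5
  + CN → C:1 N:1
Element totals:
  C: 7
  H: 8
  N: 2
  O: 1

8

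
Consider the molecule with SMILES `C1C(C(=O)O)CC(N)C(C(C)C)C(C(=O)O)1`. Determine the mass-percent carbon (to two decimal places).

Atom tally by fragment:
  cyclohexane ring core → C:6 H:12
  (− 4 ring H displaced by substituents)
  + COOH → C:1 H:1 O:2
  + NH2 → N:1 H:2
  + CH(CH3)2 → C:3 H:7
  + COOH → C:1 H:1 O:2
Element totals:
  C: 11
  H: 19
  N: 1
  O: 4
Molecular formula: C11H19NO4.
Molar mass = 229.276 g/mol.
Mass from C: 11 × 12.011 = 132.121 g/mol.
%C = 132.121 / 229.276 × 100 = 57.63%.

57.63%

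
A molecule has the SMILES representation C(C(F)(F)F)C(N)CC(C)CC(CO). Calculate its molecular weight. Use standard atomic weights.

213.24 g/mol

Atom tally by fragment:
  F3CCH2 → C:2 H:2 F:3
  CH(NH2) → C:1 H:3 N:1
  CH2 → C:1 H:2
  CH(CH3) → C:2 H:4
  CH2 → C:1 H:2
  CH2CH2OH → C:2 H:5 O:1
Element totals:
  C: 9
  H: 18
  F: 3
  N: 1
  O: 1
Molecular formula: C9H18F3NO.
  M = 9(12.011) + 18(1.008) + 3(18.998) + 14.007 + 15.999
    = 108.099 + 18.144 + 56.994 + 14.007 + 15.999 = 213.243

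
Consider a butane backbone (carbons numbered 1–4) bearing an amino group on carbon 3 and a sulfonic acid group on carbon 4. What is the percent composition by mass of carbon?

31.36%

Atom tally by fragment:
  CH3 → C:1 H:3
  CH2 → C:1 H:2
  CH(NH2) → C:1 H:3 N:1
  CH2SO3H → C:1 H:3 S:1 O:3
Element totals:
  C: 4
  H: 11
  N: 1
  O: 3
  S: 1
Molecular formula: C4H11NO3S.
Molar mass = 153.196 g/mol.
Mass from C: 4 × 12.011 = 48.044 g/mol.
%C = 48.044 / 153.196 × 100 = 31.36%.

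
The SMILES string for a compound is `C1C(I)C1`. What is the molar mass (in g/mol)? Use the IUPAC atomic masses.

Atom tally by fragment:
  cyclopropane ring core → C:3 H:6
  (− 1 ring H displaced by substituents)
  + I → I:1
Element totals:
  C: 3
  H: 5
  I: 1
Molecular formula: C3H5I.
  M = 3(12.011) + 5(1.008) + 126.904
    = 36.033 + 5.040 + 126.904 = 167.977

167.98 g/mol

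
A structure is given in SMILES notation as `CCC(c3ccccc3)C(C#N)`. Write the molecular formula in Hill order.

Atom tally by fragment:
  CH3 → C:1 H:3
  CH2 → C:1 H:2
  CH(C6H5) → C:7 H:6
  CH2CN → C:2 H:2 N:1
Element totals:
  C: 11
  H: 13
  N: 1

C11H13N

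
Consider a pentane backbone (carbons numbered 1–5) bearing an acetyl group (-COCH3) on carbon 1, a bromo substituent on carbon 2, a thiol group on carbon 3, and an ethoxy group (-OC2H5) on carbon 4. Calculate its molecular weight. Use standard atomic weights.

Atom tally by fragment:
  CH3COCH2 → C:3 H:5 O:1
  CH(Br) → C:1 H:1 Br:1
  CH(SH) → C:1 H:2 S:1
  CH(OC2H5) → C:3 H:6 O:1
  CH3 → C:1 H:3
Element totals:
  C: 9
  H: 17
  Br: 1
  O: 2
  S: 1
Molecular formula: C9H17BrO2S.
  M = 9(12.011) + 17(1.008) + 79.904 + 2(15.999) + 32.06
    = 108.099 + 17.136 + 79.904 + 31.998 + 32.060 = 269.197

269.20 g/mol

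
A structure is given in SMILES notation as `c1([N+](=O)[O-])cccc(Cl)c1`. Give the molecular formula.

C6H4ClNO2

Atom tally by fragment:
  benzene ring core → C:6 H:6
  (− 2 ring H displaced by substituents)
  + NO2 → N:1 O:2
  + Cl → Cl:1
Element totals:
  C: 6
  H: 4
  Cl: 1
  N: 1
  O: 2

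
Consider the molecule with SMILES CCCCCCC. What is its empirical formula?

Atom tally by fragment:
  CH3 → C:1 H:3
  CH2 → C:1 H:2
  CH2 → C:1 H:2
  CH2 → C:1 H:2
  CH2 → C:1 H:2
  CH2 → C:1 H:2
  CH3 → C:1 H:3
Element totals:
  C: 7
  H: 16
Molecular formula: C7H16.
gcd of subscripts (7, 16) = 1, so the empirical formula equals the molecular formula.

C7H16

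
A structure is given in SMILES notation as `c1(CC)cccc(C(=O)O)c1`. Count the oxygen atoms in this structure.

Atom tally by fragment:
  benzene ring core → C:6 H:6
  (− 2 ring H displaced by substituents)
  + C2H5 → C:2 H:5
  + COOH → C:1 H:1 O:2
Element totals:
  C: 9
  H: 10
  O: 2

2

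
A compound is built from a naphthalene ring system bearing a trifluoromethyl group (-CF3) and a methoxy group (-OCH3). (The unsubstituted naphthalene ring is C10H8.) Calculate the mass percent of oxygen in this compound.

Atom tally by fragment:
  naphthalene ring system core → C:10 H:8
  (− 2 ring H displaced by substituents)
  + CF3 → C:1 F:3
  + OCH3 → C:1 H:3 O:1
Element totals:
  C: 12
  H: 9
  F: 3
  O: 1
Molecular formula: C12H9F3O.
Molar mass = 226.197 g/mol.
Mass from O: 1 × 15.999 = 15.999 g/mol.
%O = 15.999 / 226.197 × 100 = 7.07%.

7.07%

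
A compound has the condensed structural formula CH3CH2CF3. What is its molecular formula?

C3H5F3

Element totals:
  C: 3
  H: 5
  F: 3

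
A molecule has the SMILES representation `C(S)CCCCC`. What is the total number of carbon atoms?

6

Atom tally by fragment:
  HSCH2 → C:1 H:3 S:1
  CH2 → C:1 H:2
  CH2 → C:1 H:2
  CH2 → C:1 H:2
  CH2 → C:1 H:2
  CH3 → C:1 H:3
Element totals:
  C: 6
  H: 14
  S: 1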